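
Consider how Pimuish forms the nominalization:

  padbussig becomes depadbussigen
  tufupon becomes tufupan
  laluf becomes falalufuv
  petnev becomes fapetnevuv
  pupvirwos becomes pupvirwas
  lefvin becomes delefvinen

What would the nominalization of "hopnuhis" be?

dehopnuhisen

tufupon and lefvin both end in -n yet inflect differently (tufupan, delefvinen), so the final letter is not what conditions the rule; the last vowel is.
"hopnuhis" has last vowel 'i'. The stems whose last vowel is 'i' (lefvin → delefvinen, padbussig → depadbussigen) add de- … -en around the stem.
The other patterns: stems whose last vowel is 'o' change the last vowel to 'a'; stems whose last vowel is 'e' or 'u' add fa- … -uv around the stem.
So hopnuhis → dehopnuhisen.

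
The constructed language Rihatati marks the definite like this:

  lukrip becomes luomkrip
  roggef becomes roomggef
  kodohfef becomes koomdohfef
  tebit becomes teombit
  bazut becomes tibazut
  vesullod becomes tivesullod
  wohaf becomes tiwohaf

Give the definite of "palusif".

paomlusif

"palusif" has last vowel 'i'. The stems whose last vowel is 'i' (lukrip → luomkrip, tebit → teombit) insert -om- after the first vowel.
The other pattern: stems whose last vowel is 'a', 'o' or 'u' add the prefix ti-.
So palusif → paomlusif.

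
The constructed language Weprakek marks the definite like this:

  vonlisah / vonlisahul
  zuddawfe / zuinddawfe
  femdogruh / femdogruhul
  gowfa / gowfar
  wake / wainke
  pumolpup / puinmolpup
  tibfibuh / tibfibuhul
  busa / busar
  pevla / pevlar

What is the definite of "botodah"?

vonlisah and pevla both have last vowel 'a' yet inflect differently (vonlisahul, pevlar), so the last vowel is not what conditions the rule; the final letter is.
"botodah" ends in -h. The stems ending in -h (femdogruh → femdogruhul, vonlisah → vonlisahul, tibfibuh → tibfibuhul) add -ul.
So botodah → botodahul.

botodahul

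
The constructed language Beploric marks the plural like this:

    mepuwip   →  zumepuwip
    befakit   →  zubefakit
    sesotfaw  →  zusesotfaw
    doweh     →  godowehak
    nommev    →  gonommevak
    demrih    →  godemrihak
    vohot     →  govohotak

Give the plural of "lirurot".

zulirurot

"lirurot" has 3 vowels. The stems with 3 vowels (sesotfaw → zusesotfaw, mepuwip → zumepuwip, befakit → zubefakit) add the prefix zu-.
So lirurot → zulirurot.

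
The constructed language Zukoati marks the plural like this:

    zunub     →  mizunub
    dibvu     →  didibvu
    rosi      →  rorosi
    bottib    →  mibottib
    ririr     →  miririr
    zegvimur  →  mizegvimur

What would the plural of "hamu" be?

hahamu

"hamu" ends in a vowel. The stems ending in a vowel (dibvu → didibvu, rosi → rorosi) repeat the first consonant+vowel as a prefix.
The other pattern: stems ending in a consonant add the prefix mi-.
So hamu → hahamu.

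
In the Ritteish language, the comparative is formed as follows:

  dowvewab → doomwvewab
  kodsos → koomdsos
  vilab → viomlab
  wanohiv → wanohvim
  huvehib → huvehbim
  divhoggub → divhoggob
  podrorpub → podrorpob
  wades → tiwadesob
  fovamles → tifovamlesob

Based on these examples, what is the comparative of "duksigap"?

dowvewab and huvehib both end in -b yet inflect differently (doomwvewab, huvehbim), so the final letter is not what conditions the rule; the last vowel is.
"duksigap" has last vowel 'a'. The stems whose last vowel is 'a' (dowvewab → doomwvewab, vilab → viomlab) insert -om- after the first vowel.
The other patterns: stems whose last vowel is 'i' delete the last vowel and add -im; stems whose last vowel is 'u' change the last vowel to 'o'; stems whose last vowel is 'e' add ti- … -ob around the stem.
So duksigap → duomksigap.

duomksigap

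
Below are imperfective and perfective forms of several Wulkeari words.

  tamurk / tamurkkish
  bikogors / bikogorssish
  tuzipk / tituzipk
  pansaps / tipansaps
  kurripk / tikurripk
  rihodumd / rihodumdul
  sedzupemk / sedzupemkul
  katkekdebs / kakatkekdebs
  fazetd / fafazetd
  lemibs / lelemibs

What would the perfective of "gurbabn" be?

gugurbabn

"gurbabn" has second-to-last letter 'b'. The stems whose second-to-last letter is 'b' (katkekdebs → kakatkekdebs, lemibs → lelemibs) repeat the first consonant+vowel as a prefix.
So gurbabn → gugurbabn.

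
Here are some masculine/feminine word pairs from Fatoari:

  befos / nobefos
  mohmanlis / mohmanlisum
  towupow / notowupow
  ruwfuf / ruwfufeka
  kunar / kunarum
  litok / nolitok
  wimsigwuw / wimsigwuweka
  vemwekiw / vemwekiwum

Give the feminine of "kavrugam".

towupow and wimsigwuw both end in -w yet inflect differently (notowupow, wimsigwuweka), so the final letter is not what conditions the rule; the last vowel is.
"kavrugam" has last vowel 'a'. The one such stem in the data (kunar → kunarum) adds -um, so the same rule applies.
So kavrugam → kavrugamum.

kavrugamum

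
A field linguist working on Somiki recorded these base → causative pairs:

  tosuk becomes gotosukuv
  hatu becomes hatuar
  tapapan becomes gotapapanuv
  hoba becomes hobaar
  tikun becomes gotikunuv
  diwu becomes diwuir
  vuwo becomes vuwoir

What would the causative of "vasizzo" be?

vasizzoir

diwu and hatu both end in -u yet inflect differently (diwuir, hatuar), so the final letter is not what conditions the rule; the first letter is.
"vasizzo" begins with v-. The one such stem in the data (vuwo → vuwoir) adds -ir, so the same rule applies.
The other patterns: stems beginning with t- add go- … -uv around the stem; stems beginning with h- add -ar.
So vasizzo → vasizzoir.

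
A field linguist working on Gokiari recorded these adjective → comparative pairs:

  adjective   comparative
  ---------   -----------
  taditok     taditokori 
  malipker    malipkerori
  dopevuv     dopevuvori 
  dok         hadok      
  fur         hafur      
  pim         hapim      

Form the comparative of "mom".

taditok and dok both end in -k yet inflect differently (taditokori, hadok), so the final letter is not what conditions the rule; the number of vowels is.
"mom" has 1 vowel. The stems with 1 vowel (dok → hadok, fur → hafur, pim → hapim) add the prefix ha-.
So mom → hamom.

hamom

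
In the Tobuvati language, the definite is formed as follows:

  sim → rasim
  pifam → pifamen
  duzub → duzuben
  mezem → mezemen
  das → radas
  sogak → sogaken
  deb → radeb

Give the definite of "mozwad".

"mozwad" has 2 vowels. The stems with 2 vowels (sogak → sogaken, pifam → pifamen, mezem → mezemen) add -en.
The other pattern: stems with 1 vowel add the prefix ra-.
So mozwad → mozwaden.

mozwaden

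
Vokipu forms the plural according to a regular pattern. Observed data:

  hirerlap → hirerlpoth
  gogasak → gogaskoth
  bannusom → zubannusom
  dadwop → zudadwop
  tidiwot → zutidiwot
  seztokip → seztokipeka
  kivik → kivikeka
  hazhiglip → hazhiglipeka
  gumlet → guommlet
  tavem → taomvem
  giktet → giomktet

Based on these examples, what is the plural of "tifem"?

"tifem" has last vowel 'e'. The stems whose last vowel is 'e' (gumlet → guommlet, tavem → taomvem, giktet → giomktet) insert -om- after the first vowel.
So tifem → tiomfem.

tiomfem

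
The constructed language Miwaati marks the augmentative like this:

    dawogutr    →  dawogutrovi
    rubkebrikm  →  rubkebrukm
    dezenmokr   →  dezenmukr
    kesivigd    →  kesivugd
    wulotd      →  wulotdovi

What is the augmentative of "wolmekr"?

wulotd and kesivigd both end in -d yet inflect differently (wulotdovi, kesivugd), so the final letter is not what conditions the rule; the second-to-last letter is.
"wolmekr" has second-to-last letter 'k'. The stems whose second-to-last letter is 'k' (dezenmokr → dezenmukr, rubkebrikm → rubkebrukm) change the last vowel to 'u'.
So wolmekr → wolmukr.

wolmukr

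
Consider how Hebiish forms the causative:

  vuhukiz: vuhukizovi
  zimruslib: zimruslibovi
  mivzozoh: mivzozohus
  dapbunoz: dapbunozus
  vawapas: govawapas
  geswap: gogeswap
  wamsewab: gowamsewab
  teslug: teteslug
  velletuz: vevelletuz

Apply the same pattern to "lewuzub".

vuhukiz and dapbunoz both end in -z yet inflect differently (vuhukizovi, dapbunozus), so the final letter is not what conditions the rule; the last vowel is.
"lewuzub" has last vowel 'u'. The stems whose last vowel is 'u' (teslug → teteslug, velletuz → vevelletuz) repeat the first consonant+vowel as a prefix.
The other patterns: stems whose last vowel is 'i' add -ovi; stems whose last vowel is 'o' add -us; stems whose last vowel is 'a' add the prefix go-.
So lewuzub → lelewuzub.

lelewuzub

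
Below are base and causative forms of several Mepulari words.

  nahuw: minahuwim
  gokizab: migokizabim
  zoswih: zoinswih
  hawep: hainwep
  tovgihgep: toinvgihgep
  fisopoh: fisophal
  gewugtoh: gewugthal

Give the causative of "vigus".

mivigusim

zoswih and fisopoh both end in -h yet inflect differently (zoinswih, fisophal), so the final letter is not what conditions the rule; the last vowel is.
"vigus" has last vowel 'u'. The one such stem in the data (nahuw → minahuwim) adds mi- … -im around the stem, so the same rule applies.
So vigus → mivigusim.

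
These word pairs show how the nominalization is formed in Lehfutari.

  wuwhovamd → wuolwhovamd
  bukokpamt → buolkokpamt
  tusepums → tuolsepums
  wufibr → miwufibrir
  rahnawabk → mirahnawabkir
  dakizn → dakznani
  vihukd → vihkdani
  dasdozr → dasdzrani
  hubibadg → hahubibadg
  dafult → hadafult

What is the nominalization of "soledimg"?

wuwhovamd and vihukd both end in -d yet inflect differently (wuolwhovamd, vihkdani), so the final letter is not what conditions the rule; the second-to-last letter is.
"soledimg" has second-to-last letter 'm'. The stems whose second-to-last letter is 'm' (wuwhovamd → wuolwhovamd, bukokpamt → buolkokpamt, tusepums → tuolsepums) insert -ol- after the first vowel.
The other patterns: stems whose second-to-last letter is 'b' add mi- … -ir around the stem; stems whose second-to-last letter is 'k' or 'z' delete the last vowel and add -ani; stems whose second-to-last letter is 'd' or 'l' add the prefix ha-.
So soledimg → soolledimg.

soolledimg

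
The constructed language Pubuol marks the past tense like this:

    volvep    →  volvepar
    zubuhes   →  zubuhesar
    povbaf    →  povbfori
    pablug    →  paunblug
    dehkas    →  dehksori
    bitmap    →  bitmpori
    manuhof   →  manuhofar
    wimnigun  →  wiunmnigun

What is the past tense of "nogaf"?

povbaf and manuhof both end in -f yet inflect differently (povbfori, manuhofar), so the final letter is not what conditions the rule; the last vowel is.
"nogaf" has last vowel 'a'. The stems whose last vowel is 'a' (povbaf → povbfori, dehkas → dehksori, bitmap → bitmpori) delete the last vowel and add -ori.
So nogaf → nogfori.

nogfori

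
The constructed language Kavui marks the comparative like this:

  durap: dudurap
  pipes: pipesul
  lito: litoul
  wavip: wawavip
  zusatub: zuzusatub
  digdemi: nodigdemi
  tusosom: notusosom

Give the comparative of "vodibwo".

vodibwoul

tusosom and lito both have last vowel 'o' yet inflect differently (notusosom, litoul), so the last vowel is not what conditions the rule; the final letter is.
"vodibwo" ends in -o. The one such stem in the data (lito → litoul) adds -ul, so the same rule applies.
So vodibwo → vodibwoul.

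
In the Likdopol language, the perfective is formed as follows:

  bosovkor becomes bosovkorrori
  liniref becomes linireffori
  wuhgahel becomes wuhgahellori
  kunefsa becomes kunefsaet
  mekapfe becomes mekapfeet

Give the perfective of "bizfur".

"bizfur" ends in a consonant. The stems ending in a consonant (bosovkor → bosovkorrori, liniref → linireffori, wuhgahel → wuhgahellori) double the final consonant and add -ori.
So bizfur → bizfurrori.

bizfurrori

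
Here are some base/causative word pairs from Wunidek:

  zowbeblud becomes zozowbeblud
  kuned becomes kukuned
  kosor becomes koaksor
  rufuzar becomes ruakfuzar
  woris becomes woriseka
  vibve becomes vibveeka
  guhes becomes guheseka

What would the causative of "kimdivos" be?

kimdivoseka

"kimdivos" ends in -s. The stems ending in -s (woris → woriseka, guhes → guheseka) add -eka.
So kimdivos → kimdivoseka.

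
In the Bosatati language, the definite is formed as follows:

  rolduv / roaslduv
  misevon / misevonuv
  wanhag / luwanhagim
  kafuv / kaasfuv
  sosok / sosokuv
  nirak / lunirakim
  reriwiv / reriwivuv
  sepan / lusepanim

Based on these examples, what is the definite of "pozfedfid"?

nirak and sosok both end in -k yet inflect differently (lunirakim, sosokuv), so the final letter is not what conditions the rule; the last vowel is.
"pozfedfid" has last vowel 'i'. The one such stem in the data (reriwiv → reriwivuv) adds -uv, so the same rule applies.
So pozfedfid → pozfedfiduv.

pozfedfiduv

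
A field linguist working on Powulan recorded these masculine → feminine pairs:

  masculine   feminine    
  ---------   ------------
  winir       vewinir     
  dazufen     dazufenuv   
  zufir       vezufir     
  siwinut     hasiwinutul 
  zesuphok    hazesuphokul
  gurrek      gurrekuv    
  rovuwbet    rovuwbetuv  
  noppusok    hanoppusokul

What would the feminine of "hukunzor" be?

hahukunzorul

gurrek and zesuphok both end in -k yet inflect differently (gurrekuv, hazesuphokul), so the final letter is not what conditions the rule; the last vowel is.
"hukunzor" has last vowel 'o'. The stems whose last vowel is 'o' (zesuphok → hazesuphokul, noppusok → hanoppusokul) add ha- … -ul around the stem.
So hukunzor → hahukunzorul.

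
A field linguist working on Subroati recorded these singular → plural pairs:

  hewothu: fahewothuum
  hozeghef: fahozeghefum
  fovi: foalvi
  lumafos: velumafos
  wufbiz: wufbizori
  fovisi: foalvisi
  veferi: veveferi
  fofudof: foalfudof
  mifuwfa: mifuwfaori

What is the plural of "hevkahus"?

fahevkahusum

fofudof and hozeghef both end in -f yet inflect differently (foalfudof, fahozeghefum), so the final letter is not what conditions the rule; the first letter is.
"hevkahus" begins with h-. The stems beginning with h- (hozeghef → fahozeghefum, hewothu → fahewothuum) add fa- … -um around the stem.
The other patterns: stems beginning with f- insert -al- after the first vowel; stems beginning with m- or w- add -ori; stems beginning with l- or v- add the prefix ve-.
So hevkahus → fahevkahusum.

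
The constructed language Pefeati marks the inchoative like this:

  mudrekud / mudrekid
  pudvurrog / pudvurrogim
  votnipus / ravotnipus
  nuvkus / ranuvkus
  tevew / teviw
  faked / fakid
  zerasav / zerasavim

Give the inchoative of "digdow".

digdiw

votnipus and mudrekud both have last vowel 'u' yet inflect differently (ravotnipus, mudrekid), so the last vowel is not what conditions the rule; the final letter is.
"digdow" ends in -w. The one such stem in the data (tevew → teviw) changes the last vowel to 'i' (as do mudrekud, faked), so the same rule applies.
So digdow → digdiw.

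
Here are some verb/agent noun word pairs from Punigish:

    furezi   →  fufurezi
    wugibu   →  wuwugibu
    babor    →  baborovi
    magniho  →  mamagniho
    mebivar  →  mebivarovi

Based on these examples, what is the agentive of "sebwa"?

magniho and babor both have last vowel 'o' yet inflect differently (mamagniho, baborovi), so the last vowel is not what conditions the rule; whether the stem ends in a vowel or a consonant is.
"sebwa" ends in a vowel. The stems ending in a vowel (wugibu → wuwugibu, furezi → fufurezi, magniho → mamagniho) repeat the first consonant+vowel as a prefix.
So sebwa → sesebwa.

sesebwa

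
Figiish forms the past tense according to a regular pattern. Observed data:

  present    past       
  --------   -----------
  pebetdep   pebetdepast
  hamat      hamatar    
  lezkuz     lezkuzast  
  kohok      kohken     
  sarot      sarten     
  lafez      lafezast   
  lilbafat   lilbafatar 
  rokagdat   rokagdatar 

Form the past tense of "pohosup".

sarot and rokagdat both end in -t yet inflect differently (sarten, rokagdatar), so the final letter is not what conditions the rule; the last vowel is.
"pohosup" has last vowel 'u'. The one such stem in the data (lezkuz → lezkuzast) adds -ast, so the same rule applies.
The other patterns: stems whose last vowel is 'o' delete the last vowel and add -en; stems whose last vowel is 'a' add -ar.
So pohosup → pohosupast.

pohosupast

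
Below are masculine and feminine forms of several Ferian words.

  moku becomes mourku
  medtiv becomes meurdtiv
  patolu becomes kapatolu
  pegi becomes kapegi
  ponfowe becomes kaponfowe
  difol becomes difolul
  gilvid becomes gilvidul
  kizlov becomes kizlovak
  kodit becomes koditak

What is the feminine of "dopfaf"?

moku and patolu both end in -u yet inflect differently (mourku, kapatolu), so the final letter is not what conditions the rule; the first letter is.
"dopfaf" begins with d-. The one such stem in the data (difol → difolul) adds -ul, so the same rule applies.
So dopfaf → dopfaful.

dopfaful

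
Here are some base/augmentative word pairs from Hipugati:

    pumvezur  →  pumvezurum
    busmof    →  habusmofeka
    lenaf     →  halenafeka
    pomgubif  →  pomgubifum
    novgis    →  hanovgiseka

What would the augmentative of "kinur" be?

hakinureka

"kinur" has 2 vowels. The stems with 2 vowels (novgis → hanovgiseka, busmof → habusmofeka, lenaf → halenafeka) add ha- … -eka around the stem.
So kinur → hakinureka.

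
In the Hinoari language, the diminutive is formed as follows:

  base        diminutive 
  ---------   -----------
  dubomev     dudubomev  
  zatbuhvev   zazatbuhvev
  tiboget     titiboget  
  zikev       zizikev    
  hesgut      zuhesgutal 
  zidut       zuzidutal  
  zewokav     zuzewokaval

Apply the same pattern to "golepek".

gogolepek

"golepek" has last vowel 'e'. The stems whose last vowel is 'e' (dubomev → dudubomev, zatbuhvev → zazatbuhvev, tiboget → titiboget) repeat the first consonant+vowel as a prefix.
The other pattern: stems whose last vowel is 'a' or 'u' add zu- … -al around the stem.
So golepek → gogolepek.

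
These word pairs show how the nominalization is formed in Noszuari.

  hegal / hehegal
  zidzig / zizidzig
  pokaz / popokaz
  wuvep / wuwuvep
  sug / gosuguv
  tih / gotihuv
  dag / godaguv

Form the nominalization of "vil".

zidzig and sug both end in -g yet inflect differently (zizidzig, gosuguv), so the final letter is not what conditions the rule; the number of vowels is.
"vil" has 1 vowel. The stems with 1 vowel (sug → gosuguv, tih → gotihuv, dag → godaguv) add go- … -uv around the stem.
The other pattern: stems with 2 vowels repeat the first consonant+vowel as a prefix.
So vil → goviluv.

goviluv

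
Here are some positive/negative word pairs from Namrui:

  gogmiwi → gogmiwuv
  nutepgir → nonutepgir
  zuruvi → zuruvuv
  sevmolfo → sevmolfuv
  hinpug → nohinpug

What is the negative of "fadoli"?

nutepgir and zuruvi both have last vowel 'i' yet inflect differently (nonutepgir, zuruvuv), so the last vowel is not what conditions the rule; whether the stem ends in a vowel or a consonant is.
"fadoli" ends in a vowel. The stems ending in a vowel (sevmolfo → sevmolfuv, zuruvi → zuruvuv, gogmiwi → gogmiwuv) drop the final letter and add -uv.
So fadoli → fadoluv.

fadoluv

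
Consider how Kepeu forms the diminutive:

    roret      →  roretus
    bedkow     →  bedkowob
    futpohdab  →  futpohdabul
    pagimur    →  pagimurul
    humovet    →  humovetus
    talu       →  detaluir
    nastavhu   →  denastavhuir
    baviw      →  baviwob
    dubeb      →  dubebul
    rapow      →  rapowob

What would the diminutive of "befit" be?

befitus

humovet and dubeb both have last vowel 'e' yet inflect differently (humovetus, dubebul), so the last vowel is not what conditions the rule; the final letter is.
"befit" ends in -t. The stems ending in -t (humovet → humovetus, roret → roretus) add -us.
The other patterns: stems ending in -w add -ob; stems ending in -u add de- … -ir around the stem; stems ending in -b or -r add -ul.
So befit → befitus.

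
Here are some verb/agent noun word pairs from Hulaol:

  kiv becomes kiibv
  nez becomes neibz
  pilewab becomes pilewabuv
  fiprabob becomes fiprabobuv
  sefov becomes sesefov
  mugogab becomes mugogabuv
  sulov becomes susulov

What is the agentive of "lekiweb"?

kiv and sefov both end in -v yet inflect differently (kiibv, sesefov), so the final letter is not what conditions the rule; the number of vowels is.
"lekiweb" has 3 vowels. The stems with 3 vowels (mugogab → mugogabuv, fiprabob → fiprabobuv, pilewab → pilewabuv) add -uv.
The other patterns: stems with 1 vowel insert -ib- after the first vowel; stems with 2 vowels repeat the first consonant+vowel as a prefix.
So lekiweb → lekiwebuv.

lekiwebuv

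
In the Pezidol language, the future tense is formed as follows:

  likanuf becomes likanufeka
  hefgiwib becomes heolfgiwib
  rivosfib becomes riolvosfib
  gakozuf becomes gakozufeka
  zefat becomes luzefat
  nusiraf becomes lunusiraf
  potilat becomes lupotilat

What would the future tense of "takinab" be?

lutakinab

"takinab" has last vowel 'a'. The stems whose last vowel is 'a' (potilat → lupotilat, zefat → luzefat, nusiraf → lunusiraf) add the prefix lu-.
The other patterns: stems whose last vowel is 'u' add -eka; stems whose last vowel is 'i' insert -ol- after the first vowel.
So takinab → lutakinab.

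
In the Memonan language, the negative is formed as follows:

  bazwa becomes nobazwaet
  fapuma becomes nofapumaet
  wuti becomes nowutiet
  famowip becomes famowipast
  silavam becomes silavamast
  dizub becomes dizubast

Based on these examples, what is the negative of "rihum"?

silavam and fapuma both have last vowel 'a' yet inflect differently (silavamast, nofapumaet), so the last vowel is not what conditions the rule; whether the stem ends in a vowel or a consonant is.
"rihum" ends in a consonant. The stems ending in a consonant (silavam → silavamast, dizub → dizubast, famowip → famowipast) add -ast.
The other pattern: stems ending in a vowel add no- … -et around the stem.
So rihum → rihumast.

rihumast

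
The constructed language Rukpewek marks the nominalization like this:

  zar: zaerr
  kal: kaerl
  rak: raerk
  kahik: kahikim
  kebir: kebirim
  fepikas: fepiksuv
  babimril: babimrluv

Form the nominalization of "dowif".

"dowif" has 2 vowels. The stems with 2 vowels (kahik → kahikim, kebir → kebirim) add -im.
So dowif → dowifim.

dowifim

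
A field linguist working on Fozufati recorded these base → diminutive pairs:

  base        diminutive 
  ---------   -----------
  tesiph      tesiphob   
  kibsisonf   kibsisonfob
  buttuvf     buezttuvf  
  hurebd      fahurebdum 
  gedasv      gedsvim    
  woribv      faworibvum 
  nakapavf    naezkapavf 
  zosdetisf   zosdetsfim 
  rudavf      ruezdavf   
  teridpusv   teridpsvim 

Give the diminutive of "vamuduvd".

vaezmuduvd

gedasv and woribv both end in -v yet inflect differently (gedsvim, faworibvum), so the final letter is not what conditions the rule; the second-to-last letter is.
"vamuduvd" has second-to-last letter 'v'. The stems whose second-to-last letter is 'v' (rudavf → ruezdavf, nakapavf → naezkapavf, buttuvf → buezttuvf) insert -ez- after the first vowel.
So vamuduvd → vaezmuduvd.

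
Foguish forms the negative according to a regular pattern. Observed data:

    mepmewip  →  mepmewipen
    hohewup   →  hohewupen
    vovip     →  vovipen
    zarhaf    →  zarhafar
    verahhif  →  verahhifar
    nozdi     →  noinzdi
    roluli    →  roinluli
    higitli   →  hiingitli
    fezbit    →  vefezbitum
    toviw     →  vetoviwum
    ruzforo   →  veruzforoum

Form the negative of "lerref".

"lerref" ends in -f. The stems ending in -f (zarhaf → zarhafar, verahhif → verahhifar) add -ar.
So lerref → lerrefar.

lerrefar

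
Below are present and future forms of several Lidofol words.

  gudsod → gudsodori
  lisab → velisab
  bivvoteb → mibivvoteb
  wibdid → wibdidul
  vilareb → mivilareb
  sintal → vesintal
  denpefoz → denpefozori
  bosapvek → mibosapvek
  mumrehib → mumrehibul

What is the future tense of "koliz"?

kolizul

lisab and mumrehib both end in -b yet inflect differently (velisab, mumrehibul), so the final letter is not what conditions the rule; the last vowel is.
"koliz" has last vowel 'i'. The stems whose last vowel is 'i' (wibdid → wibdidul, mumrehib → mumrehibul) add -ul.
So koliz → kolizul.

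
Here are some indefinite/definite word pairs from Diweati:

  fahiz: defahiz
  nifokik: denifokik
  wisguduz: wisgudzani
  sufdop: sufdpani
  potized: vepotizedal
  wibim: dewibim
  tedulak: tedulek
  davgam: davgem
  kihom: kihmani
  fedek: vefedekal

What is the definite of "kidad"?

kided

"kidad" has last vowel 'a'. The stems whose last vowel is 'a' (tedulak → tedulek, davgam → davgem) change the last vowel to 'e'.
The other patterns: stems whose last vowel is 'e' add ve- … -al around the stem; stems whose last vowel is 'o' or 'u' delete the last vowel and add -ani; stems whose last vowel is 'i' add the prefix de-.
So kidad → kided.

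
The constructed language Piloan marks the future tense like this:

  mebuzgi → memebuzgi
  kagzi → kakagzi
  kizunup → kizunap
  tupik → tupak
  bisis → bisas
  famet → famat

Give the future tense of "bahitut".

mebuzgi and tupik both have last vowel 'i' yet inflect differently (memebuzgi, tupak), so the last vowel is not what conditions the rule; whether the stem ends in a vowel or a consonant is.
"bahitut" ends in a consonant. The stems ending in a consonant (kizunup → kizunap, tupik → tupak, bisis → bisas) change the last vowel to 'a'.
So bahitut → bahitat.

bahitat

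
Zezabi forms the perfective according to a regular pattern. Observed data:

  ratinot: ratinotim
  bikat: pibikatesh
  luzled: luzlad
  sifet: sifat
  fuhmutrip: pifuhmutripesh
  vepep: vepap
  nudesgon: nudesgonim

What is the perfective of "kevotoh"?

kevotohim

sifet and ratinot both end in -t yet inflect differently (sifat, ratinotim), so the final letter is not what conditions the rule; the last vowel is.
"kevotoh" has last vowel 'o'. The stems whose last vowel is 'o' (nudesgon → nudesgonim, ratinot → ratinotim) add -im.
The other patterns: stems whose last vowel is 'e' change the last vowel to 'a'; stems whose last vowel is 'a' or 'i' add pi- … -esh around the stem.
So kevotoh → kevotohim.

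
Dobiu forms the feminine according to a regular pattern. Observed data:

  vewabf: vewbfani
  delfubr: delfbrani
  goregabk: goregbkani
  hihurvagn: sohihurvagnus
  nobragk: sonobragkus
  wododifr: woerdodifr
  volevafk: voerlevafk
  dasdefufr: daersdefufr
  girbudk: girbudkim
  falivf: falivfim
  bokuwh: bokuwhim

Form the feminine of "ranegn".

soranegnus

goregabk and nobragk both end in -k yet inflect differently (goregbkani, sonobragkus), so the final letter is not what conditions the rule; the second-to-last letter is.
"ranegn" has second-to-last letter 'g'. The stems whose second-to-last letter is 'g' (hihurvagn → sohihurvagnus, nobragk → sonobragkus) add so- … -us around the stem.
The other patterns: stems whose second-to-last letter is 'b' delete the last vowel and add -ani; stems whose second-to-last letter is 'f' insert -er- after the first vowel; stems whose second-to-last letter is 'd', 'v' or 'w' add -im.
So ranegn → soranegnus.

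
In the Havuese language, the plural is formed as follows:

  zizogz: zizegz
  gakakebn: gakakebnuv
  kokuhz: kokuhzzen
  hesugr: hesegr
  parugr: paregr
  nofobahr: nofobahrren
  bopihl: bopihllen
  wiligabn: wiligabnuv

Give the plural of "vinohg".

parugr and nofobahr both end in -r yet inflect differently (paregr, nofobahrren), so the final letter is not what conditions the rule; the second-to-last letter is.
"vinohg" has second-to-last letter 'h'. The stems whose second-to-last letter is 'h' (nofobahr → nofobahrren, kokuhz → kokuhzzen, bopihl → bopihllen) double the final consonant and add -en.
The other patterns: stems whose second-to-last letter is 'g' change the last vowel to 'e'; stems whose second-to-last letter is 'b' add -uv.
So vinohg → vinohggen.

vinohggen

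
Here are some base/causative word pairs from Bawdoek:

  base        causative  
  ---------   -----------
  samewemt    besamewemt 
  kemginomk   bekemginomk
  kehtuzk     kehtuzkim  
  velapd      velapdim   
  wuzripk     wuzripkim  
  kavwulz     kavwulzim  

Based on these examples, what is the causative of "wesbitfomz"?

bewesbitfomz

kemginomk and kehtuzk both end in -k yet inflect differently (bekemginomk, kehtuzkim), so the final letter is not what conditions the rule; the second-to-last letter is.
"wesbitfomz" has second-to-last letter 'm'. The stems whose second-to-last letter is 'm' (samewemt → besamewemt, kemginomk → bekemginomk) add the prefix be-.
So wesbitfomz → bewesbitfomz.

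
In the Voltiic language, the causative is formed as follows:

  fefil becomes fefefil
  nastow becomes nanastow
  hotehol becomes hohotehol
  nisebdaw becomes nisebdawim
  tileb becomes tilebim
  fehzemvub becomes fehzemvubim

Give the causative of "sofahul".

sofahulim

nastow and nisebdaw both end in -w yet inflect differently (nanastow, nisebdawim), so the final letter is not what conditions the rule; the last vowel is.
"sofahul" has last vowel 'u'. The one such stem in the data (fehzemvub → fehzemvubim) adds -im, so the same rule applies.
So sofahul → sofahulim.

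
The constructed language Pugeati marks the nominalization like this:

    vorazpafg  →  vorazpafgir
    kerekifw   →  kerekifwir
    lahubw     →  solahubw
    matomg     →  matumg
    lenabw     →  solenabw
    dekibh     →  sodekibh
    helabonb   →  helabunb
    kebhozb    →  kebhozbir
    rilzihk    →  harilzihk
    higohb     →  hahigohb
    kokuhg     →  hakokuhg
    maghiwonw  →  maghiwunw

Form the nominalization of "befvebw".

sobefvebw

"befvebw" has second-to-last letter 'b'. The stems whose second-to-last letter is 'b' (lahubw → solahubw, dekibh → sodekibh, lenabw → solenabw) add the prefix so-.
So befvebw → sobefvebw.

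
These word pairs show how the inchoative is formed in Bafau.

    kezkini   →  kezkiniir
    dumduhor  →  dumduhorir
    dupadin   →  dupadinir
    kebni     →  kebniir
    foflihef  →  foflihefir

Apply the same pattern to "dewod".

dewodir

Every pair shown (kezkini → kezkiniir, dumduhor → dumduhorir, dupadin → dupadinir, …) follows the same rule: add -ir.
So dewod → dewodir.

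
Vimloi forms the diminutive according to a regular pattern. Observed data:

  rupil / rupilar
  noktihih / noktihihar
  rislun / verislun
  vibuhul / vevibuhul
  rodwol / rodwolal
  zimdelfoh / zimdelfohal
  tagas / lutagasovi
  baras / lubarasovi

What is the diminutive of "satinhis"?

satinhisar

rupil and vibuhul both end in -l yet inflect differently (rupilar, vevibuhul), so the final letter is not what conditions the rule; the last vowel is.
"satinhis" has last vowel 'i'. The stems whose last vowel is 'i' (rupil → rupilar, noktihih → noktihihar) add -ar.
The other patterns: stems whose last vowel is 'u' add the prefix ve-; stems whose last vowel is 'o' add -al; stems whose last vowel is 'a' add lu- … -ovi around the stem.
So satinhis → satinhisar.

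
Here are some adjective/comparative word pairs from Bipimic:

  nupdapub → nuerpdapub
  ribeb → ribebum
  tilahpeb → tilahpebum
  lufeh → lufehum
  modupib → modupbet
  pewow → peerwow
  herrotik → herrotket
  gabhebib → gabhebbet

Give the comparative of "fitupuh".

fiertupuh

"fitupuh" has last vowel 'u'. The one such stem in the data (nupdapub → nuerpdapub) inserts -er- after the first vowel (as does pewow), so the same rule applies.
The other patterns: stems whose last vowel is 'e' add -um; stems whose last vowel is 'i' delete the last vowel and add -et.
So fitupuh → fiertupuh.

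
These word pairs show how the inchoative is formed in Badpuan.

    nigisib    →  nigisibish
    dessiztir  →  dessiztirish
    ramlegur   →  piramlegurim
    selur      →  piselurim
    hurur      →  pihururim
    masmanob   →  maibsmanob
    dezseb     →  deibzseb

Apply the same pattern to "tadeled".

taibdeled

dessiztir and ramlegur both end in -r yet inflect differently (dessiztirish, piramlegurim), so the final letter is not what conditions the rule; the last vowel is.
"tadeled" has last vowel 'e'. The one such stem in the data (dezseb → deibzseb) inserts -ib- after the first vowel (as does masmanob), so the same rule applies.
So tadeled → taibdeled.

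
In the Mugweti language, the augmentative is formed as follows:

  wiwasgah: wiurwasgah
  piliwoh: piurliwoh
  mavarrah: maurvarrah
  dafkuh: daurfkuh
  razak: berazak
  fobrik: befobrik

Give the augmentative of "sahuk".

besahuk

wiwasgah and razak both have last vowel 'a' yet inflect differently (wiurwasgah, berazak), so the last vowel is not what conditions the rule; the final letter is.
"sahuk" ends in -k. The stems ending in -k (razak → berazak, fobrik → befobrik) add the prefix be-.
The other pattern: stems ending in -h insert -ur- after the first vowel.
So sahuk → besahuk.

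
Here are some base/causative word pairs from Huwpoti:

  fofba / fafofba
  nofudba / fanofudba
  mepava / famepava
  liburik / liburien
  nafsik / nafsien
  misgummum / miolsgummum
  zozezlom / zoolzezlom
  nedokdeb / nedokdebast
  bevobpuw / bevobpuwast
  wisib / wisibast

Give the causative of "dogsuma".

misgummum and bevobpuw both have last vowel 'u' yet inflect differently (miolsgummum, bevobpuwast), so the last vowel is not what conditions the rule; the final letter is.
"dogsuma" ends in -a. The stems ending in -a (fofba → fafofba, nofudba → fanofudba, mepava → famepava) add the prefix fa-.
So dogsuma → fadogsuma.

fadogsuma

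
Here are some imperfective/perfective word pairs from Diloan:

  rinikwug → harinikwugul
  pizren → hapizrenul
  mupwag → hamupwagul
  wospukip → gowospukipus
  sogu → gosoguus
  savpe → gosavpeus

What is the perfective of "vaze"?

rinikwug and sogu both have last vowel 'u' yet inflect differently (harinikwugul, gosoguus), so the last vowel is not what conditions the rule; the final letter is.
"vaze" ends in -e. The one such stem in the data (savpe → gosavpeus) adds go- … -us around the stem, so the same rule applies.
The other pattern: stems ending in -g or -n add ha- … -ul around the stem.
So vaze → govazeus.

govazeus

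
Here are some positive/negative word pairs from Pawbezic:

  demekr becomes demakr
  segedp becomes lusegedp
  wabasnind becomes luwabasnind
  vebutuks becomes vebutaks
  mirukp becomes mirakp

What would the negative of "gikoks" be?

gikaks

mirukp and segedp both end in -p yet inflect differently (mirakp, lusegedp), so the final letter is not what conditions the rule; the second-to-last letter is.
"gikoks" has second-to-last letter 'k'. The stems whose second-to-last letter is 'k' (mirukp → mirakp, vebutuks → vebutaks, demekr → demakr) change the last vowel to 'a'.
The other pattern: stems whose second-to-last letter is 'd' or 'n' add the prefix lu-.
So gikoks → gikaks.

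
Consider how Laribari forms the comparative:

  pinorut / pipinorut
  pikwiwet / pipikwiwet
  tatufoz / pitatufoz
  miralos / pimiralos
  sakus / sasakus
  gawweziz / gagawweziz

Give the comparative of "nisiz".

ninisiz

miralos and sakus both end in -s yet inflect differently (pimiralos, sasakus), so the final letter is not what conditions the rule; the last vowel is.
"nisiz" has last vowel 'i'. The one such stem in the data (gawweziz → gagawweziz) repeats the first consonant+vowel as a prefix (as do pinorut, sakus), so the same rule applies.
The other pattern: stems whose last vowel is 'o' add the prefix pi-.
So nisiz → ninisiz.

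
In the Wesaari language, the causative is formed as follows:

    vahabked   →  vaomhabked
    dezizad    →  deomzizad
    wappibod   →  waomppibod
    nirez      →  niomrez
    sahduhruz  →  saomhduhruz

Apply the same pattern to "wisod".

wiomsod

Every pair shown (vahabked → vaomhabked, dezizad → deomzizad, wappibod → waomppibod, …) follows the same rule: insert -om- after the first vowel.
So wisod → wiomsod.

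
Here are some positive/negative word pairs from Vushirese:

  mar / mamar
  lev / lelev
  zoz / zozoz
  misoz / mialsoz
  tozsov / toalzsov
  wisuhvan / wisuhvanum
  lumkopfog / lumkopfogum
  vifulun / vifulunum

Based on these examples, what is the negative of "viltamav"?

viltamavum

zoz and misoz both end in -z yet inflect differently (zozoz, mialsoz), so the final letter is not what conditions the rule; the number of vowels is.
"viltamav" has 3 vowels. The stems with 3 vowels (wisuhvan → wisuhvanum, lumkopfog → lumkopfogum, vifulun → vifulunum) add -um.
The other patterns: stems with 1 vowel repeat the first consonant+vowel as a prefix; stems with 2 vowels insert -al- after the first vowel.
So viltamav → viltamavum.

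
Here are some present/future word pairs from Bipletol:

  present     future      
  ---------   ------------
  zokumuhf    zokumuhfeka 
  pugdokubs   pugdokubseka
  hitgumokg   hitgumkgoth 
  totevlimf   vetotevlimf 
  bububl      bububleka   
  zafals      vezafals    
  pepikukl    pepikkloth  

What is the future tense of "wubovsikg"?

wubovskgoth

pepikukl and bububl both end in -l yet inflect differently (pepikkloth, bububleka), so the final letter is not what conditions the rule; the second-to-last letter is.
"wubovsikg" has second-to-last letter 'k'. The stems whose second-to-last letter is 'k' (hitgumokg → hitgumkgoth, pepikukl → pepikkloth) delete the last vowel and add -oth.
The other patterns: stems whose second-to-last letter is 'l' or 'm' add the prefix ve-; stems whose second-to-last letter is 'b' or 'h' add -eka.
So wubovsikg → wubovskgoth.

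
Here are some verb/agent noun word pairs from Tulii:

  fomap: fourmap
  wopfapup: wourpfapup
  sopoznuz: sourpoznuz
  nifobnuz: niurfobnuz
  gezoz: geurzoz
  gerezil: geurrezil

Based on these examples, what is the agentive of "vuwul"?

Every pair shown (fomap → fourmap, wopfapup → wourpfapup, sopoznuz → sourpoznuz, …) follows the same rule: insert -ur- after the first vowel.
So vuwul → vuurwul.

vuurwul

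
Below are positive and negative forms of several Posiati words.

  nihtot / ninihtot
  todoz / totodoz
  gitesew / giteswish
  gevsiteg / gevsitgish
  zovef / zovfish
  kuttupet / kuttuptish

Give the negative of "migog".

"migog" has last vowel 'o'. The stems whose last vowel is 'o' (nihtot → ninihtot, todoz → totodoz) repeat the first consonant+vowel as a prefix.
So migog → mimigog.

mimigog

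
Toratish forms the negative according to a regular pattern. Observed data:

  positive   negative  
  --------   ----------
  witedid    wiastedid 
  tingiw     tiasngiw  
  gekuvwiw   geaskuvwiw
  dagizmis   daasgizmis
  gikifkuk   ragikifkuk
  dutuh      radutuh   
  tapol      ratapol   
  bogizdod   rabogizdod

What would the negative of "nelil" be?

witedid and bogizdod both end in -d yet inflect differently (wiastedid, rabogizdod), so the final letter is not what conditions the rule; the last vowel is.
"nelil" has last vowel 'i'. The stems whose last vowel is 'i' (witedid → wiastedid, tingiw → tiasngiw, gekuvwiw → geaskuvwiw) insert -as- after the first vowel.
So nelil → neaslil.

neaslil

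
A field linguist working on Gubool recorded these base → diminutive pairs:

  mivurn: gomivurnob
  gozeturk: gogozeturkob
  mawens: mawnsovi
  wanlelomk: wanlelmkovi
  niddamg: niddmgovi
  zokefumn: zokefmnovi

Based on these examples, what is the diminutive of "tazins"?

taznsovi

gozeturk and wanlelomk both end in -k yet inflect differently (gogozeturkob, wanlelmkovi), so the final letter is not what conditions the rule; the second-to-last letter is.
"tazins" has second-to-last letter 'n'. The one such stem in the data (mawens → mawnsovi) deletes the last vowel and adds -ovi (as do wanlelomk, niddamg), so the same rule applies.
The other pattern: stems whose second-to-last letter is 'r' add go- … -ob around the stem.
So tazins → taznsovi.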